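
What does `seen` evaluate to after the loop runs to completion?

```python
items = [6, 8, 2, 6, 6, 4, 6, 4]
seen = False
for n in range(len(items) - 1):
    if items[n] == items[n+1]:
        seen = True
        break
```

Let's trace through this code step by step.

Initialize: items = [6, 8, 2, 6, 6, 4, 6, 4]
Initialize: seen = False
Entering loop: for n in range(len(items) - 1):
After iteration 1: n = 0, seen = False
After iteration 2: n = 1, seen = False
After iteration 3: n = 2, seen = False
After iteration 4: n = 3, seen = True
Loop ends.

Final answer: True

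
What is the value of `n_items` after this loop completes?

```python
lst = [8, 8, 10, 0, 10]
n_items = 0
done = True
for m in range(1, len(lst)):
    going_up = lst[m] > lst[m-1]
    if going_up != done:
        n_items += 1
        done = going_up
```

Let's trace through this code step by step.

Initialize: lst = [8, 8, 10, 0, 10]
Initialize: n_items = 0
Initialize: done = True
Entering loop: for m in range(1, len(lst)):
After iteration 1: m = 1, n_items = 1, done = False, going_up = False
After iteration 2: m = 2, n_items = 2, done = True, going_up = True
After iteration 3: m = 3, n_items = 3, done = False, going_up = False
After iteration 4: m = 4, n_items = 4, done = True, going_up = True
Loop ends.

Final answer: 4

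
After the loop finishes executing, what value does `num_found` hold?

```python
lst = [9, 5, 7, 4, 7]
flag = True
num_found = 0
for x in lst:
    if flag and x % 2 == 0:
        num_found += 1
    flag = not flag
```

Let's trace through this code step by step.

Initialize: lst = [9, 5, 7, 4, 7]
Initialize: flag = True
Initialize: num_found = 0
Entering loop: for x in lst:
After iteration 1: x = 9, flag = False, num_found = 0
After iteration 2: x = 5, flag = True, num_found = 0
After iteration 3: x = 7, flag = False, num_found = 0
After iteration 4: x = 4, flag = True, num_found = 0
After iteration 5: x = 7, flag = False, num_found = 0
Loop ends.

Final answer: 0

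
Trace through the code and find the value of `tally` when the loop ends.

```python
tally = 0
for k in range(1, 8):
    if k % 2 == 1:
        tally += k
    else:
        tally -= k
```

Let's trace through this code step by step.

Initialize: tally = 0
Entering loop: for k in range(1, 8):
After iteration 1: k = 1, tally = 1
After iteration 2: k = 2, tally = -1
After iteration 3: k = 3, tally = 2
After iteration 4: k = 4, tally = -2
After iteration 5: k = 5, tally = 3
After iteration 6: k = 6, tally = -3
After iteration 7: k = 7, tally = 4
Loop ends.

Final answer: 4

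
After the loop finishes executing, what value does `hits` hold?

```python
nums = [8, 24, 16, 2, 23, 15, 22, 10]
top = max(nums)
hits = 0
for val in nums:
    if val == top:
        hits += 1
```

Let's trace through this code step by step.

Initialize: nums = [8, 24, 16, 2, 23, 15, 22, 10]
Initialize: top = 24
Initialize: hits = 0
Entering loop: for val in nums:
After iteration 1: val = 8, hits = 0
After iteration 2: val = 24, hits = 1
After iteration 3: val = 16, hits = 1
After iteration 4: val = 2, hits = 1
After iteration 5: val = 23, hits = 1
After iteration 6: val = 15, hits = 1
After iteration 7: val = 22, hits = 1
After iteration 8: val = 10, hits = 1
Loop ends.

Final answer: 1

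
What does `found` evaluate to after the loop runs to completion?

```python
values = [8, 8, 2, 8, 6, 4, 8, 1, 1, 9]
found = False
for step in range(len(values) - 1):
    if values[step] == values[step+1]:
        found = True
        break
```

Let's trace through this code step by step.

Initialize: values = [8, 8, 2, 8, 6, 4, 8, 1, 1, 9]
Initialize: found = False
Entering loop: for step in range(len(values) - 1):
After iteration 1: step = 0, found = True
Loop ends.

Final answer: True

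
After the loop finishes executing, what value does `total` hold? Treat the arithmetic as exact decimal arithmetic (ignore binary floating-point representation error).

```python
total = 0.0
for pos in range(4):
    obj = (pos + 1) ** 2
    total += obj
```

Let's trace through this code step by step.

Initialize: total = 0.0
Entering loop: for pos in range(4):
After iteration 1: pos = 0, total = 1.0, obj = 1
After iteration 2: pos = 1, total = 5.0, obj = 4
After iteration 3: pos = 2, total = 14.0, obj = 9
After iteration 4: pos = 3, total = 30.0, obj = 16
Loop ends.

Final answer: 30.0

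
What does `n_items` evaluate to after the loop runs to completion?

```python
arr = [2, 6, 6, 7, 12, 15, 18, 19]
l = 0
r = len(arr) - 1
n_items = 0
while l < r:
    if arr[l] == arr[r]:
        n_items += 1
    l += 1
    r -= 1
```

Let's trace through this code step by step.

Initialize: arr = [2, 6, 6, 7, 12, 15, 18, 19]
Initialize: l = 0
Initialize: r = 7
Initialize: n_items = 0
Entering loop: while l < r:
After iteration 1: l = 1, r = 6, n_items = 0
After iteration 2: l = 2, r = 5, n_items = 0
After iteration 3: l = 3, r = 4, n_items = 0
After iteration 4: l = 4, r = 3, n_items = 0
Loop ends.

Final answer: 0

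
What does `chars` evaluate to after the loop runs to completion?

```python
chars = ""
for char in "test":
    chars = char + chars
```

Let's trace through this code step by step.

Initialize: chars = ''
Entering loop: for char in "test":
After iteration 1: char = 't', chars = 't'
After iteration 2: char = 'e', chars = 'et'
After iteration 3: char = 's', chars = 'set'
After iteration 4: char = 't', chars = 'tset'
Loop ends.

Final answer: 'tset'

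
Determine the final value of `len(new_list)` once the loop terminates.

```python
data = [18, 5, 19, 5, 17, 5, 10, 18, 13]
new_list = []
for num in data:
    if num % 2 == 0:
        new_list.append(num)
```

Let's trace through this code step by step.

Initialize: data = [18, 5, 19, 5, 17, 5, 10, 18, 13]
Initialize: new_list = []
Entering loop: for num in data:
After iteration 1: num = 18, new_list = [18]
After iteration 2: num = 5, new_list = [18]
After iteration 3: num = 19, new_list = [18]
After iteration 4: num = 5, new_list = [18]
After iteration 5: num = 17, new_list = [18]
After iteration 6: num = 5, new_list = [18]
After iteration 7: num = 10, new_list = [18, 10]
After iteration 8: num = 18, new_list = [18, 10, 18]
After iteration 9: num = 13, new_list = [18, 10, 18]
Loop ends.
len(new_list) = 3

Final answer: 3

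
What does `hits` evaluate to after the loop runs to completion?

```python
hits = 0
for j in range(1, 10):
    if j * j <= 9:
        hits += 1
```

Let's trace through this code step by step.

Initialize: hits = 0
Entering loop: for j in range(1, 10):
After iteration 1: j = 1, hits = 1
After iteration 2: j = 2, hits = 2
After iteration 3: j = 3, hits = 3
After iteration 4: j = 4, hits = 3
After iteration 5: j = 5, hits = 3
After iteration 6: j = 6, hits = 3
After iteration 7: j = 7, hits = 3
After iteration 8: j = 8, hits = 3
After iteration 9: j = 9, hits = 3
Loop ends.

Final answer: 3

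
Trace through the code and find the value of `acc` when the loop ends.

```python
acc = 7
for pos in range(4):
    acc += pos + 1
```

Let's trace through this code step by step.

Initialize: acc = 7
Entering loop: for pos in range(4):
After iteration 1: pos = 0, acc = 8
After iteration 2: pos = 1, acc = 10
After iteration 3: pos = 2, acc = 13
After iteration 4: pos = 3, acc = 17
Loop ends.

Final answer: 17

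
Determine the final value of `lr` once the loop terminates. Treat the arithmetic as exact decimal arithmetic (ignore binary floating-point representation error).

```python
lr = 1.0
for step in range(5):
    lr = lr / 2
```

Let's trace through this code step by step.

Initialize: lr = 1.0
Entering loop: for step in range(5):
After iteration 1: step = 0, lr = 0.5
After iteration 2: step = 1, lr = 0.25
After iteration 3: step = 2, lr = 0.125
After iteration 4: step = 3, lr = 0.0625
After iteration 5: step = 4, lr = 0.03125
Loop ends.

Final answer: 0.03125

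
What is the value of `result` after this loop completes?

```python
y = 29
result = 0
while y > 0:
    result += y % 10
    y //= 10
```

Let's trace through this code step by step.

Initialize: y = 29
Initialize: result = 0
Entering loop: while y > 0:
After iteration 1: y = 2, result = 9
After iteration 2: y = 0, result = 11
Loop ends.

Final answer: 11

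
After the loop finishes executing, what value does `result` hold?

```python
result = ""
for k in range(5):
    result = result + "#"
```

Let's trace through this code step by step.

Initialize: result = ''
Entering loop: for k in range(5):
After iteration 1: k = 0, result = '#'
After iteration 2: k = 1, result = '##'
After iteration 3: k = 2, result = '###'
After iteration 4: k = 3, result = '####'
After iteration 5: k = 4, result = '#####'
Loop ends.

Final answer: '#####'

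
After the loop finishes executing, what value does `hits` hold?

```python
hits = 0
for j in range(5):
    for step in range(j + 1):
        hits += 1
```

Let's trace through this code step by step.

Initialize: hits = 0
Entering loop: for j in range(5):
After iteration 1: j = 0, hits = 1, step = 0
After iteration 2: j = 1, hits = 3, step = 1
After iteration 3: j = 2, hits = 6, step = 2
After iteration 4: j = 3, hits = 10, step = 3
After iteration 5: j = 4, hits = 15, step = 4
Loop ends.

Final answer: 15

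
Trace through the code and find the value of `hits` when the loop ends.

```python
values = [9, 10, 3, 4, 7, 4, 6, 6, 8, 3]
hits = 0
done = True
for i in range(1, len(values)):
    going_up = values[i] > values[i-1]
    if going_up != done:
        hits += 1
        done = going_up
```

Let's trace through this code step by step.

Initialize: values = [9, 10, 3, 4, 7, 4, 6, 6, 8, 3]
Initialize: hits = 0
Initialize: done = True
Entering loop: for i in range(1, len(values)):
After iteration 1: i = 1, hits = 0, done = True, going_up = True
After iteration 2: i = 2, hits = 1, done = False, going_up = False
After iteration 3: i = 3, hits = 2, done = True, going_up = True
After iteration 4: i = 4, hits = 2, done = True, going_up = True
After iteration 5: i = 5, hits = 3, done = False, going_up = False
After iteration 6: i = 6, hits = 4, done = True, going_up = True
After iteration 7: i = 7, hits = 5, done = False, going_up = False
After iteration 8: i = 8, hits = 6, done = True, going_up = True
After iteration 9: i = 9, hits = 7, done = False, going_up = False
Loop ends.

Final answer: 7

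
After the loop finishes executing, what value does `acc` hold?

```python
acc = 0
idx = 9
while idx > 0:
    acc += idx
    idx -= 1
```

Let's trace through this code step by step.

Initialize: acc = 0
Initialize: idx = 9
Entering loop: while idx > 0:
After iteration 1: acc = 9, idx = 8
After iteration 2: acc = 17, idx = 7
After iteration 3: acc = 24, idx = 6
After iteration 4: acc = 30, idx = 5
After iteration 5: acc = 35, idx = 4
After iteration 6: acc = 39, idx = 3
After iteration 7: acc = 42, idx = 2
After iteration 8: acc = 44, idx = 1
After iteration 9: acc = 45, idx = 0
Loop ends.

Final answer: 45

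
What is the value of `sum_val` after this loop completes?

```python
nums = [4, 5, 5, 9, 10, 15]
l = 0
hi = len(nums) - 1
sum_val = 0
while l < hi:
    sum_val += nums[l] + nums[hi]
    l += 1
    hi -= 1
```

Let's trace through this code step by step.

Initialize: nums = [4, 5, 5, 9, 10, 15]
Initialize: l = 0
Initialize: hi = 5
Initialize: sum_val = 0
Entering loop: while l < hi:
After iteration 1: l = 1, hi = 4, sum_val = 19
After iteration 2: l = 2, hi = 3, sum_val = 34
After iteration 3: l = 3, hi = 2, sum_val = 48
Loop ends.

Final answer: 48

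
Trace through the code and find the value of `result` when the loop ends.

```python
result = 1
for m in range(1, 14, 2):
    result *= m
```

Let's trace through this code step by step.

Initialize: result = 1
Entering loop: for m in range(1, 14, 2):
After iteration 1: m = 1, result = 1
After iteration 2: m = 3, result = 3
After iteration 3: m = 5, result = 15
After iteration 4: m = 7, result = 105
After iteration 5: m = 9, result = 945
After iteration 6: m = 11, result = 10395
After iteration 7: m = 13, result = 135135
Loop ends.

Final answer: 135135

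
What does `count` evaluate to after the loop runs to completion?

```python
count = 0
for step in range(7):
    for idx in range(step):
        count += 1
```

Let's trace through this code step by step.

Initialize: count = 0
Entering loop: for step in range(7):
After iteration 1: step = 0, count = 0
After iteration 2: step = 1, count = 1, idx = 0
After iteration 3: step = 2, count = 3, idx = 1
After iteration 4: step = 3, count = 6, idx = 2
After iteration 5: step = 4, count = 10, idx = 3
After iteration 6: step = 5, count = 15, idx = 4
After iteration 7: step = 6, count = 21, idx = 5
Loop ends.

Final answer: 21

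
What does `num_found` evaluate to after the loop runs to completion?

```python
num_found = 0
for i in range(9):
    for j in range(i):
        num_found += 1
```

Let's trace through this code step by step.

Initialize: num_found = 0
Entering loop: for i in range(9):
After iteration 1: i = 0, num_found = 0
After iteration 2: i = 1, num_found = 1, j = 0
After iteration 3: i = 2, num_found = 3, j = 1
After iteration 4: i = 3, num_found = 6, j = 2
After iteration 5: i = 4, num_found = 10, j = 3
After iteration 6: i = 5, num_found = 15, j = 4
After iteration 7: i = 6, num_found = 21, j = 5
After iteration 8: i = 7, num_found = 28, j = 6
After iteration 9: i = 8, num_found = 36, j = 7
Loop ends.

Final answer: 36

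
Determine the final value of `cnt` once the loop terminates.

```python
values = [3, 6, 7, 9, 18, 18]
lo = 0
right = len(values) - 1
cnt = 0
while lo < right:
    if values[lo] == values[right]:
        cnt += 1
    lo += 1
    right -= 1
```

Let's trace through this code step by step.

Initialize: values = [3, 6, 7, 9, 18, 18]
Initialize: lo = 0
Initialize: right = 5
Initialize: cnt = 0
Entering loop: while lo < right:
After iteration 1: lo = 1, right = 4, cnt = 0
After iteration 2: lo = 2, right = 3, cnt = 0
After iteration 3: lo = 3, right = 2, cnt = 0
Loop ends.

Final answer: 0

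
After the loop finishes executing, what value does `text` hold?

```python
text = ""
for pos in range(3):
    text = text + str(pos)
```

Let's trace through this code step by step.

Initialize: text = ''
Entering loop: for pos in range(3):
After iteration 1: pos = 0, text = '0'
After iteration 2: pos = 1, text = '01'
After iteration 3: pos = 2, text = '012'
Loop ends.

Final answer: '012'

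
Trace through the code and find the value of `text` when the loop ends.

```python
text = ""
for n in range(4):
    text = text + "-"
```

Let's trace through this code step by step.

Initialize: text = ''
Entering loop: for n in range(4):
After iteration 1: n = 0, text = '-'
After iteration 2: n = 1, text = '--'
After iteration 3: n = 2, text = '---'
After iteration 4: n = 3, text = '----'
Loop ends.

Final answer: '----'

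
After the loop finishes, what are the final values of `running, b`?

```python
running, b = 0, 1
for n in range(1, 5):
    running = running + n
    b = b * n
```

Let's trace through this code step by step.

Initialize: running = 0
Initialize: b = 1
Entering loop: for n in range(1, 5):
After iteration 1: n = 1, running = 1, b = 1
After iteration 2: n = 2, running = 3, b = 2
After iteration 3: n = 3, running = 6, b = 6
After iteration 4: n = 4, running = 10, b = 24
Loop ends.

Final answer: 10, 24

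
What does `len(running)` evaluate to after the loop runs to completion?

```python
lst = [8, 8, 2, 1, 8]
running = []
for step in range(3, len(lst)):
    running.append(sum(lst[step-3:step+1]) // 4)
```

Let's trace through this code step by step.

Initialize: lst = [8, 8, 2, 1, 8]
Initialize: running = []
Entering loop: for step in range(3, len(lst)):
After iteration 1: step = 3, running = [4]
After iteration 2: step = 4, running = [4, 4]
Loop ends.
len(running) = 2

Final answer: 2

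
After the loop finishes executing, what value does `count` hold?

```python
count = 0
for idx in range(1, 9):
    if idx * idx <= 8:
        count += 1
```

Let's trace through this code step by step.

Initialize: count = 0
Entering loop: for idx in range(1, 9):
After iteration 1: idx = 1, count = 1
After iteration 2: idx = 2, count = 2
After iteration 3: idx = 3, count = 2
After iteration 4: idx = 4, count = 2
After iteration 5: idx = 5, count = 2
After iteration 6: idx = 6, count = 2
After iteration 7: idx = 7, count = 2
After iteration 8: idx = 8, count = 2
Loop ends.

Final answer: 2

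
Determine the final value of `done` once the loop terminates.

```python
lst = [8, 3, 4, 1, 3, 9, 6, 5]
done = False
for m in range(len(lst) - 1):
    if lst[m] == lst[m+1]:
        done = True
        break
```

Let's trace through this code step by step.

Initialize: lst = [8, 3, 4, 1, 3, 9, 6, 5]
Initialize: done = False
Entering loop: for m in range(len(lst) - 1):
After iteration 1: m = 0, done = False
After iteration 2: m = 1, done = False
After iteration 3: m = 2, done = False
After iteration 4: m = 3, done = False
After iteration 5: m = 4, done = False
After iteration 6: m = 5, done = False
After iteration 7: m = 6, done = False
Loop ends.

Final answer: False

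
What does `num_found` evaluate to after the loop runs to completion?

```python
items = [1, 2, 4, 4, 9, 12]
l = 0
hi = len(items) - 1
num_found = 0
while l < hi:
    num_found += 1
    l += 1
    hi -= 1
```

Let's trace through this code step by step.

Initialize: items = [1, 2, 4, 4, 9, 12]
Initialize: l = 0
Initialize: hi = 5
Initialize: num_found = 0
Entering loop: while l < hi:
After iteration 1: l = 1, hi = 4, num_found = 1
After iteration 2: l = 2, hi = 3, num_found = 2
After iteration 3: l = 3, hi = 2, num_found = 3
Loop ends.

Final answer: 3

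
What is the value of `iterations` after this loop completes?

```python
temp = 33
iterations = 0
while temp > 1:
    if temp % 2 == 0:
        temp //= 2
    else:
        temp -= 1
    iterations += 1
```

Let's trace through this code step by step.

Initialize: temp = 33
Initialize: iterations = 0
Entering loop: while temp > 1:
After iteration 1: temp = 32, iterations = 1
After iteration 2: temp = 16, iterations = 2
After iteration 3: temp = 8, iterations = 3
After iteration 4: temp = 4, iterations = 4
After iteration 5: temp = 2, iterations = 5
After iteration 6: temp = 1, iterations = 6
Loop ends.

Final answer: 6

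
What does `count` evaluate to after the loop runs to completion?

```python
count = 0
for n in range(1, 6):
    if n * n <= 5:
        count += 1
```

Let's trace through this code step by step.

Initialize: count = 0
Entering loop: for n in range(1, 6):
After iteration 1: n = 1, count = 1
After iteration 2: n = 2, count = 2
After iteration 3: n = 3, count = 2
After iteration 4: n = 4, count = 2
After iteration 5: n = 5, count = 2
Loop ends.

Final answer: 2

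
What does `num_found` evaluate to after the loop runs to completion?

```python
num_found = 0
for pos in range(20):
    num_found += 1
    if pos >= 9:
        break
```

Let's trace through this code step by step.

Initialize: num_found = 0
Entering loop: for pos in range(20):
After iteration 1: pos = 0, num_found = 1
After iteration 2: pos = 1, num_found = 2
After iteration 3: pos = 2, num_found = 3
After iteration 4: pos = 3, num_found = 4
After iteration 5: pos = 4, num_found = 5
After iteration 6: pos = 5, num_found = 6
After iteration 7: pos = 6, num_found = 7
After iteration 8: pos = 7, num_found = 8
After iteration 9: pos = 8, num_found = 9
After iteration 10: pos = 9, num_found = 10
Loop ends.

Final answer: 10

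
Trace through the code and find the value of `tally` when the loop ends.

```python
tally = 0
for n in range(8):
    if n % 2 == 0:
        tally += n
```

Let's trace through this code step by step.

Initialize: tally = 0
Entering loop: for n in range(8):
After iteration 1: n = 0, tally = 0
After iteration 2: n = 1, tally = 0
After iteration 3: n = 2, tally = 2
After iteration 4: n = 3, tally = 2
After iteration 5: n = 4, tally = 6
After iteration 6: n = 5, tally = 6
After iteration 7: n = 6, tally = 12
After iteration 8: n = 7, tally = 12
Loop ends.

Final answer: 12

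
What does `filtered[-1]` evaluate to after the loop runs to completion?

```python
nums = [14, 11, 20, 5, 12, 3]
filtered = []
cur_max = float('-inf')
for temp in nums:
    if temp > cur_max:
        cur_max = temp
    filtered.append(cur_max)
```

Let's trace through this code step by step.

Initialize: nums = [14, 11, 20, 5, 12, 3]
Initialize: filtered = []
Initialize: cur_max = -inf
Entering loop: for temp in nums:
After iteration 1: temp = 14, filtered = [14], cur_max = 14
After iteration 2: temp = 11, filtered = [14, 14], cur_max = 14
After iteration 3: temp = 20, filtered = [14, 14, 20], cur_max = 20
After iteration 4: temp = 5, filtered = [14, 14, 20, 20], cur_max = 20
After iteration 5: temp = 12, filtered = [14, 14, 20, 20, 20], cur_max = 20
After iteration 6: temp = 3, filtered = [14, 14, 20, 20, 20, 20], cur_max = 20
Loop ends.
filtered[-1] = 20

Final answer: 20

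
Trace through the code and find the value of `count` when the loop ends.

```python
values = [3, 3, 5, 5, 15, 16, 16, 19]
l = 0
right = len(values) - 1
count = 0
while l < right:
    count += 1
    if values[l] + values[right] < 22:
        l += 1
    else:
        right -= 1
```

Let's trace through this code step by step.

Initialize: values = [3, 3, 5, 5, 15, 16, 16, 19]
Initialize: l = 0
Initialize: right = 7
Initialize: count = 0
Entering loop: while l < right:
After iteration 1: l = 0, right = 6, count = 1
After iteration 2: l = 1, right = 6, count = 2
After iteration 3: l = 2, right = 6, count = 3
After iteration 4: l = 3, right = 6, count = 4
After iteration 5: l = 4, right = 6, count = 5
After iteration 6: l = 4, right = 5, count = 6
After iteration 7: l = 4, right = 4, count = 7
Loop ends.

Final answer: 7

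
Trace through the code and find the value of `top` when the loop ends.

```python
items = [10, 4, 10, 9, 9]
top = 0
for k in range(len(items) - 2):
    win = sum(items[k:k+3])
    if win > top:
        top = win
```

Let's trace through this code step by step.

Initialize: items = [10, 4, 10, 9, 9]
Initialize: top = 0
Entering loop: for k in range(len(items) - 2):
After iteration 1: k = 0, top = 24, win = 24
After iteration 2: k = 1, top = 24, win = 23
After iteration 3: k = 2, top = 28, win = 28
Loop ends.

Final answer: 28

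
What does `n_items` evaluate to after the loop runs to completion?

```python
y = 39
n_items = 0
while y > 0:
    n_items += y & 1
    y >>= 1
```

Let's trace through this code step by step.

Initialize: y = 39
Initialize: n_items = 0
Entering loop: while y > 0:
After iteration 1: y = 19, n_items = 1
After iteration 2: y = 9, n_items = 2
After iteration 3: y = 4, n_items = 3
After iteration 4: y = 2, n_items = 3
After iteration 5: y = 1, n_items = 3
After iteration 6: y = 0, n_items = 4
Loop ends.

Final answer: 4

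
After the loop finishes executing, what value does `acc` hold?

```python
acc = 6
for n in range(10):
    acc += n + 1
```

Let's trace through this code step by step.

Initialize: acc = 6
Entering loop: for n in range(10):
After iteration 1: n = 0, acc = 7
After iteration 2: n = 1, acc = 9
After iteration 3: n = 2, acc = 12
After iteration 4: n = 3, acc = 16
After iteration 5: n = 4, acc = 21
After iteration 6: n = 5, acc = 27
After iteration 7: n = 6, acc = 34
After iteration 8: n = 7, acc = 42
After iteration 9: n = 8, acc = 51
After iteration 10: n = 9, acc = 61
Loop ends.

Final answer: 61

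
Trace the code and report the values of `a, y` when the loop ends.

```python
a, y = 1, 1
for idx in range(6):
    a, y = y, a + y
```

Let's trace through this code step by step.

Initialize: a = 1
Initialize: y = 1
Entering loop: for idx in range(6):
After iteration 1: idx = 0, a = 1, y = 2
After iteration 2: idx = 1, a = 2, y = 3
After iteration 3: idx = 2, a = 3, y = 5
After iteration 4: idx = 3, a = 5, y = 8
After iteration 5: idx = 4, a = 8, y = 13
After iteration 6: idx = 5, a = 13, y = 21
Loop ends.

Final answer: 13, 21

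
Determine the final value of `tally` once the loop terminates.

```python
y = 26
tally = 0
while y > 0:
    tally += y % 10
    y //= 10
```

Let's trace through this code step by step.

Initialize: y = 26
Initialize: tally = 0
Entering loop: while y > 0:
After iteration 1: y = 2, tally = 6
After iteration 2: y = 0, tally = 8
Loop ends.

Final answer: 8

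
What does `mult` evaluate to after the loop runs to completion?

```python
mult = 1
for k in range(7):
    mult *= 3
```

Let's trace through this code step by step.

Initialize: mult = 1
Entering loop: for k in range(7):
After iteration 1: k = 0, mult = 3
After iteration 2: k = 1, mult = 9
After iteration 3: k = 2, mult = 27
After iteration 4: k = 3, mult = 81
After iteration 5: k = 4, mult = 243
After iteration 6: k = 5, mult = 729
After iteration 7: k = 6, mult = 2187
Loop ends.

Final answer: 2187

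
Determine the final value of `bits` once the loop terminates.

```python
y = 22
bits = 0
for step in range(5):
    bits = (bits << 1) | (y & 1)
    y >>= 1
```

Let's trace through this code step by step.

Initialize: y = 22
Initialize: bits = 0
Entering loop: for step in range(5):
After iteration 1: step = 0, y = 11, bits = 0
After iteration 2: step = 1, y = 5, bits = 1
After iteration 3: step = 2, y = 2, bits = 3
After iteration 4: step = 3, y = 1, bits = 6
After iteration 5: step = 4, y = 0, bits = 13
Loop ends.

Final answer: 13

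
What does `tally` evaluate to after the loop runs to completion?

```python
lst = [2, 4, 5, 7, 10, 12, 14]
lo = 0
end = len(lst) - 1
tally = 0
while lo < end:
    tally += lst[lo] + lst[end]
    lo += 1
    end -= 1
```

Let's trace through this code step by step.

Initialize: lst = [2, 4, 5, 7, 10, 12, 14]
Initialize: lo = 0
Initialize: end = 6
Initialize: tally = 0
Entering loop: while lo < end:
After iteration 1: lo = 1, end = 5, tally = 16
After iteration 2: lo = 2, end = 4, tally = 32
After iteration 3: lo = 3, end = 3, tally = 47
Loop ends.

Final answer: 47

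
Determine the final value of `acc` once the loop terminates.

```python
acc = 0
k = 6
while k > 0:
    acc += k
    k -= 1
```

Let's trace through this code step by step.

Initialize: acc = 0
Initialize: k = 6
Entering loop: while k > 0:
After iteration 1: acc = 6, k = 5
After iteration 2: acc = 11, k = 4
After iteration 3: acc = 15, k = 3
After iteration 4: acc = 18, k = 2
After iteration 5: acc = 20, k = 1
After iteration 6: acc = 21, k = 0
Loop ends.

Final answer: 21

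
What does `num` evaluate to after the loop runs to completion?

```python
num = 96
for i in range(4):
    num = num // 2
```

Let's trace through this code step by step.

Initialize: num = 96
Entering loop: for i in range(4):
After iteration 1: i = 0, num = 48
After iteration 2: i = 1, num = 24
After iteration 3: i = 2, num = 12
After iteration 4: i = 3, num = 6
Loop ends.

Final answer: 6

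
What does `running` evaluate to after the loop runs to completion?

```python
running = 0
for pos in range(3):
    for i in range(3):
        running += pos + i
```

Let's trace through this code step by step.

Initialize: running = 0
Entering loop: for pos in range(3):
After iteration 1: pos = 0, running = 3
After iteration 2: pos = 1, running = 9
After iteration 3: pos = 2, running = 18
Loop ends.

Final answer: 18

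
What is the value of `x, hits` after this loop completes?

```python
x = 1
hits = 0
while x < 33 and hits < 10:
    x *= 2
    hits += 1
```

Let's trace through this code step by step.

Initialize: x = 1
Initialize: hits = 0
Entering loop: while x < 33 and hits < 10:
After iteration 1: x = 2, hits = 1
After iteration 2: x = 4, hits = 2
After iteration 3: x = 8, hits = 3
After iteration 4: x = 16, hits = 4
After iteration 5: x = 32, hits = 5
After iteration 6: x = 64, hits = 6
Loop ends.

Final answer: 64, 6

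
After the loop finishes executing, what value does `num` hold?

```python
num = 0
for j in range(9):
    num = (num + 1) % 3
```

Let's trace through this code step by step.

Initialize: num = 0
Entering loop: for j in range(9):
After iteration 1: j = 0, num = 1
After iteration 2: j = 1, num = 2
After iteration 3: j = 2, num = 0
After iteration 4: j = 3, num = 1
After iteration 5: j = 4, num = 2
After iteration 6: j = 5, num = 0
After iteration 7: j = 6, num = 1
After iteration 8: j = 7, num = 2
After iteration 9: j = 8, num = 0
Loop ends.

Final answer: 0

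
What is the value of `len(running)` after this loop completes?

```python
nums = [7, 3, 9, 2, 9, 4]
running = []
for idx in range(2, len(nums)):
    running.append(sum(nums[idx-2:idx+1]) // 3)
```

Let's trace through this code step by step.

Initialize: nums = [7, 3, 9, 2, 9, 4]
Initialize: running = []
Entering loop: for idx in range(2, len(nums)):
After iteration 1: idx = 2, running = [6]
After iteration 2: idx = 3, running = [6, 4]
After iteration 3: idx = 4, running = [6, 4, 6]
After iteration 4: idx = 5, running = [6, 4, 6, 5]
Loop ends.
len(running) = 4

Final answer: 4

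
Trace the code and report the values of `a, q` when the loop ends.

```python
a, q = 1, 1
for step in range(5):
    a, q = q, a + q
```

Let's trace through this code step by step.

Initialize: a = 1
Initialize: q = 1
Entering loop: for step in range(5):
After iteration 1: step = 0, a = 1, q = 2
After iteration 2: step = 1, a = 2, q = 3
After iteration 3: step = 2, a = 3, q = 5
After iteration 4: step = 3, a = 5, q = 8
After iteration 5: step = 4, a = 8, q = 13
Loop ends.

Final answer: 8, 13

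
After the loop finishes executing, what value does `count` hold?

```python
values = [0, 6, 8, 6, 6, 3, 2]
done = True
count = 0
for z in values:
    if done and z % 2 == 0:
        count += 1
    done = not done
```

Let's trace through this code step by step.

Initialize: values = [0, 6, 8, 6, 6, 3, 2]
Initialize: done = True
Initialize: count = 0
Entering loop: for z in values:
After iteration 1: z = 0, done = False, count = 1
After iteration 2: z = 6, done = True, count = 1
After iteration 3: z = 8, done = False, count = 2
After iteration 4: z = 6, done = True, count = 2
After iteration 5: z = 6, done = False, count = 3
After iteration 6: z = 3, done = True, count = 3
After iteration 7: z = 2, done = False, count = 4
Loop ends.

Final answer: 4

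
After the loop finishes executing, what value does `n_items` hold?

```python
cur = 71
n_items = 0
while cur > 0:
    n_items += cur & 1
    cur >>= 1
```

Let's trace through this code step by step.

Initialize: cur = 71
Initialize: n_items = 0
Entering loop: while cur > 0:
After iteration 1: cur = 35, n_items = 1
After iteration 2: cur = 17, n_items = 2
After iteration 3: cur = 8, n_items = 3
After iteration 4: cur = 4, n_items = 3
After iteration 5: cur = 2, n_items = 3
After iteration 6: cur = 1, n_items = 3
After iteration 7: cur = 0, n_items = 4
Loop ends.

Final answer: 4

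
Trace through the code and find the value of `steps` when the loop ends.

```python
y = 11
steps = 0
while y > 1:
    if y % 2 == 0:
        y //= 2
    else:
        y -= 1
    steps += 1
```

Let's trace through this code step by step.

Initialize: y = 11
Initialize: steps = 0
Entering loop: while y > 1:
After iteration 1: y = 10, steps = 1
After iteration 2: y = 5, steps = 2
After iteration 3: y = 4, steps = 3
After iteration 4: y = 2, steps = 4
After iteration 5: y = 1, steps = 5
Loop ends.

Final answer: 5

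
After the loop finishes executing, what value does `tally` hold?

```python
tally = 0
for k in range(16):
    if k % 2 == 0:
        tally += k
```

Let's trace through this code step by step.

Initialize: tally = 0
Entering loop: for k in range(16):
After iteration 1: k = 0, tally = 0
After iteration 2: k = 1, tally = 0
After iteration 3: k = 2, tally = 2
After iteration 4: k = 3, tally = 2
After iteration 5: k = 4, tally = 6
After iteration 6: k = 5, tally = 6
After iteration 7: k = 6, tally = 12
After iteration 8: k = 7, tally = 12
After iteration 9: k = 8, tally = 20
After iteration 10: k = 9, tally = 20
After iteration 11: k = 10, tally = 30
After iteration 12: k = 11, tally = 30
After iteration 13: k = 12, tally = 42
After iteration 14: k = 13, tally = 42
After iteration 15: k = 14, tally = 56
After iteration 16: k = 15, tally = 56
Loop ends.

Final answer: 56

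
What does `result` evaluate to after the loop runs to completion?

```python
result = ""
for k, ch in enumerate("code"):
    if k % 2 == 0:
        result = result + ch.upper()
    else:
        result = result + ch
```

Let's trace through this code step by step.

Initialize: result = ''
Entering loop: for k, ch in enumerate("code"):
After iteration 1: k = 0, ch = 'c', result = 'C'
After iteration 2: k = 1, ch = 'o', result = 'Co'
After iteration 3: k = 2, ch = 'd', result = 'CoD'
After iteration 4: k = 3, ch = 'e', result = 'CoDe'
Loop ends.

Final answer: 'CoDe'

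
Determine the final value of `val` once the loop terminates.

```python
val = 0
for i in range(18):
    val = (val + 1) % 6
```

Let's trace through this code step by step.

Initialize: val = 0
Entering loop: for i in range(18):
After iteration 1: i = 0, val = 1
After iteration 2: i = 1, val = 2
After iteration 3: i = 2, val = 3
After iteration 4: i = 3, val = 4
After iteration 5: i = 4, val = 5
After iteration 6: i = 5, val = 0
After iteration 7: i = 6, val = 1
After iteration 8: i = 7, val = 2
After iteration 9: i = 8, val = 3
After iteration 10: i = 9, val = 4
After iteration 11: i = 10, val = 5
After iteration 12: i = 11, val = 0
After iteration 13: i = 12, val = 1
After iteration 14: i = 13, val = 2
After iteration 15: i = 14, val = 3
After iteration 16: i = 15, val = 4
After iteration 17: i = 16, val = 5
After iteration 18: i = 17, val = 0
Loop ends.

Final answer: 0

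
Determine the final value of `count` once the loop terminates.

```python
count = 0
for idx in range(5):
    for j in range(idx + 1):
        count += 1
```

Let's trace through this code step by step.

Initialize: count = 0
Entering loop: for idx in range(5):
After iteration 1: idx = 0, count = 1, j = 0
After iteration 2: idx = 1, count = 3, j = 1
After iteration 3: idx = 2, count = 6, j = 2
After iteration 4: idx = 3, count = 10, j = 3
After iteration 5: idx = 4, count = 15, j = 4
Loop ends.

Final answer: 15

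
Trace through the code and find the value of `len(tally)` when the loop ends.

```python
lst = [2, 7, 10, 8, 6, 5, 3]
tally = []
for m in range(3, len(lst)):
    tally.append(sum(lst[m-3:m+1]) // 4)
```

Let's trace through this code step by step.

Initialize: lst = [2, 7, 10, 8, 6, 5, 3]
Initialize: tally = []
Entering loop: for m in range(3, len(lst)):
After iteration 1: m = 3, tally = [6]
After iteration 2: m = 4, tally = [6, 7]
After iteration 3: m = 5, tally = [6, 7, 7]
After iteration 4: m = 6, tally = [6, 7, 7, 5]
Loop ends.
len(tally) = 4

Final answer: 4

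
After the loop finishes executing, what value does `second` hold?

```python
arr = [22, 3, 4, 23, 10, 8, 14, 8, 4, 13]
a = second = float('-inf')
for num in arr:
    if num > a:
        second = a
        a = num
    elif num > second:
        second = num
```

Let's trace through this code step by step.

Initialize: arr = [22, 3, 4, 23, 10, 8, 14, 8, 4, 13]
Initialize: a = -inf
Initialize: second = -inf
Entering loop: for num in arr:
After iteration 1: num = 22, a = 22, second = -inf
After iteration 2: num = 3, a = 22, second = 3
After iteration 3: num = 4, a = 22, second = 4
After iteration 4: num = 23, a = 23, second = 22
After iteration 5: num = 10, a = 23, second = 22
After iteration 6: num = 8, a = 23, second = 22
After iteration 7: num = 14, a = 23, second = 22
After iteration 8: num = 8, a = 23, second = 22
After iteration 9: num = 4, a = 23, second = 22
After iteration 10: num = 13, a = 23, second = 22
Loop ends.

Final answer: 22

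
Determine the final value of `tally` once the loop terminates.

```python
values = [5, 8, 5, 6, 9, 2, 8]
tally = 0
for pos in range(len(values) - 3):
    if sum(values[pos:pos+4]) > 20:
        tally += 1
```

Let's trace through this code step by step.

Initialize: values = [5, 8, 5, 6, 9, 2, 8]
Initialize: tally = 0
Entering loop: for pos in range(len(values) - 3):
After iteration 1: pos = 0, tally = 1
After iteration 2: pos = 1, tally = 2
After iteration 3: pos = 2, tally = 3
After iteration 4: pos = 3, tally = 4
Loop ends.

Final answer: 4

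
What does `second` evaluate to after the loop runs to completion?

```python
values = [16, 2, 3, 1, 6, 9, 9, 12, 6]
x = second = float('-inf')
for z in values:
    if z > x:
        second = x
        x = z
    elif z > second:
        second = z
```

Let's trace through this code step by step.

Initialize: values = [16, 2, 3, 1, 6, 9, 9, 12, 6]
Initialize: x = -inf
Initialize: second = -inf
Entering loop: for z in values:
After iteration 1: z = 16, x = 16, second = -inf
After iteration 2: z = 2, x = 16, second = 2
After iteration 3: z = 3, x = 16, second = 3
After iteration 4: z = 1, x = 16, second = 3
After iteration 5: z = 6, x = 16, second = 6
After iteration 6: z = 9, x = 16, second = 9
After iteration 7: z = 9, x = 16, second = 9
After iteration 8: z = 12, x = 16, second = 12
After iteration 9: z = 6, x = 16, second = 12
Loop ends.

Final answer: 12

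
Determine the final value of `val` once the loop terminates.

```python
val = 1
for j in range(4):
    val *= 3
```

Let's trace through this code step by step.

Initialize: val = 1
Entering loop: for j in range(4):
After iteration 1: j = 0, val = 3
After iteration 2: j = 1, val = 9
After iteration 3: j = 2, val = 27
After iteration 4: j = 3, val = 81
Loop ends.

Final answer: 81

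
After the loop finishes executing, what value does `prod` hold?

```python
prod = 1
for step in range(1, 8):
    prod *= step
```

Let's trace through this code step by step.

Initialize: prod = 1
Entering loop: for step in range(1, 8):
After iteration 1: step = 1, prod = 1
After iteration 2: step = 2, prod = 2
After iteration 3: step = 3, prod = 6
After iteration 4: step = 4, prod = 24
After iteration 5: step = 5, prod = 120
After iteration 6: step = 6, prod = 720
After iteration 7: step = 7, prod = 5040
Loop ends.

Final answer: 5040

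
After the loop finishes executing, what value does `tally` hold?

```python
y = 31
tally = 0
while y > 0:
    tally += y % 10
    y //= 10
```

Let's trace through this code step by step.

Initialize: y = 31
Initialize: tally = 0
Entering loop: while y > 0:
After iteration 1: y = 3, tally = 1
After iteration 2: y = 0, tally = 4
Loop ends.

Final answer: 4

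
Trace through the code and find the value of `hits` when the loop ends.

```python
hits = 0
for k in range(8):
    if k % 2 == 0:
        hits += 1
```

Let's trace through this code step by step.

Initialize: hits = 0
Entering loop: for k in range(8):
After iteration 1: k = 0, hits = 1
After iteration 2: k = 1, hits = 1
After iteration 3: k = 2, hits = 2
After iteration 4: k = 3, hits = 2
After iteration 5: k = 4, hits = 3
After iteration 6: k = 5, hits = 3
After iteration 7: k = 6, hits = 4
After iteration 8: k = 7, hits = 4
Loop ends.

Final answer: 4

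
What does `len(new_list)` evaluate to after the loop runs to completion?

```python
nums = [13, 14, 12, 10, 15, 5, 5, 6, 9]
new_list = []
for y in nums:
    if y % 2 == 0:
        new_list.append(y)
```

Let's trace through this code step by step.

Initialize: nums = [13, 14, 12, 10, 15, 5, 5, 6, 9]
Initialize: new_list = []
Entering loop: for y in nums:
After iteration 1: y = 13, new_list = []
After iteration 2: y = 14, new_list = [14]
After iteration 3: y = 12, new_list = [14, 12]
After iteration 4: y = 10, new_list = [14, 12, 10]
After iteration 5: y = 15, new_list = [14, 12, 10]
After iteration 6: y = 5, new_list = [14, 12, 10]
After iteration 7: y = 5, new_list = [14, 12, 10]
After iteration 8: y = 6, new_list = [14, 12, 10, 6]
After iteration 9: y = 9, new_list = [14, 12, 10, 6]
Loop ends.
len(new_list) = 4

Final answer: 4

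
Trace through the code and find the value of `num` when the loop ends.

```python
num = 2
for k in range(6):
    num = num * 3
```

Let's trace through this code step by step.

Initialize: num = 2
Entering loop: for k in range(6):
After iteration 1: k = 0, num = 6
After iteration 2: k = 1, num = 18
After iteration 3: k = 2, num = 54
After iteration 4: k = 3, num = 162
After iteration 5: k = 4, num = 486
After iteration 6: k = 5, num = 1458
Loop ends.

Final answer: 1458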